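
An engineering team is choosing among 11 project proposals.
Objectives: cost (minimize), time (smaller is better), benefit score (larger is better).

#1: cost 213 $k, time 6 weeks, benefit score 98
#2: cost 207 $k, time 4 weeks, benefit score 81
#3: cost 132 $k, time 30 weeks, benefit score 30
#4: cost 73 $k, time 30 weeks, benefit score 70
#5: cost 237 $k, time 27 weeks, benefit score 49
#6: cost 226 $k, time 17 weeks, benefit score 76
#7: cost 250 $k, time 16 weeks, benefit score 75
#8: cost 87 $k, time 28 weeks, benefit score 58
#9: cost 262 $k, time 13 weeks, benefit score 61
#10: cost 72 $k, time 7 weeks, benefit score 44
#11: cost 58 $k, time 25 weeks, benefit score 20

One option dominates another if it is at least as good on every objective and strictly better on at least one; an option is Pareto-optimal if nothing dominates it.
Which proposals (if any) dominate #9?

#1: cost 213≤262, time 6≤13, benefit score 98≥61 — dominates #9.
#2: cost 207≤262, time 4≤13, benefit score 81≥61 — dominates #9.
Others (#3, #4, #5, #6, #7, #8, #10, #11) are each worse than #9 on at least one objective.

#1, #2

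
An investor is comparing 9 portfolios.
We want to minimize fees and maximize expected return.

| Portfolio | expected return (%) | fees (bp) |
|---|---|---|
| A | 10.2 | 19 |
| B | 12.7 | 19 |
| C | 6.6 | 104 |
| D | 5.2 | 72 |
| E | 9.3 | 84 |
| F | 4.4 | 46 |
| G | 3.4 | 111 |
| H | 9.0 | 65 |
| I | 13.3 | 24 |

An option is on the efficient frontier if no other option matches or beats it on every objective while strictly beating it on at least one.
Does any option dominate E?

A vs E: expected return 10.2≥9.3, fees 19≤84 — A is at least as good on every objective and strictly better on at least one, so A dominates E.

Yes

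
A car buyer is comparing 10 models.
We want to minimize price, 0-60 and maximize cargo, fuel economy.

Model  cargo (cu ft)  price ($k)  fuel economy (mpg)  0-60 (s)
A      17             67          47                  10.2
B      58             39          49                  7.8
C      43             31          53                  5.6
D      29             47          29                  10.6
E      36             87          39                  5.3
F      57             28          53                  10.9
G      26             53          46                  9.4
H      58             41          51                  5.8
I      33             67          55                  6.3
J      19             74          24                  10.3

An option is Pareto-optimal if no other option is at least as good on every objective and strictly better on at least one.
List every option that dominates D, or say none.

B: cargo 58≥29, price 39≤47, fuel economy 49≥29, 0-60 7.8≤10.6 — dominates D.
C: cargo 43≥29, price 31≤47, fuel economy 53≥29, 0-60 5.6≤10.6 — dominates D.
H: cargo 58≥29, price 41≤47, fuel economy 51≥29, 0-60 5.8≤10.6 — dominates D.
Others (A, E, F, G, I, J) are each worse than D on at least one objective.

B, C, H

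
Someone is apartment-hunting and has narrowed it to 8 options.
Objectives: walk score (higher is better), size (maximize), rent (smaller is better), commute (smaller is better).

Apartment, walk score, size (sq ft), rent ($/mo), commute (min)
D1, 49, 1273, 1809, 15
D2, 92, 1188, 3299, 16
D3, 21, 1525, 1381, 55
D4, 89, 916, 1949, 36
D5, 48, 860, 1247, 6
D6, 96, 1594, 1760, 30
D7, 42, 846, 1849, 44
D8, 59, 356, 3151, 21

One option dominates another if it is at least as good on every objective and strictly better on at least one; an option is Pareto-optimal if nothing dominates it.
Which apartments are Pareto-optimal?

D1: not dominated.
D2: not dominated.
D3: not dominated.
D4: dominated by D6 (walk score 96≥89, size 1594≥916, rent 1760≤1949, commute 30≤36).
D5: not dominated (best rent).
D6: not dominated (best walk score).
D7: dominated by D1 (walk score 49≥42, size 1273≥846, rent 1809≤1849, commute 15≤44).
D8: not dominated.

D1, D2, D3, D5, D6, D8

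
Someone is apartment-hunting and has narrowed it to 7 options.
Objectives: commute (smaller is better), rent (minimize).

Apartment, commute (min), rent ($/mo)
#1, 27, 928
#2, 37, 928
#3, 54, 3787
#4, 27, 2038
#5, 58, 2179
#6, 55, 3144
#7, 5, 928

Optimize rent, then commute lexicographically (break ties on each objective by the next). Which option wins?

#7

First minimize rent: best is 928, kept {#1, #2, #7}.
Then minimize commute: best is 5, kept {#7}.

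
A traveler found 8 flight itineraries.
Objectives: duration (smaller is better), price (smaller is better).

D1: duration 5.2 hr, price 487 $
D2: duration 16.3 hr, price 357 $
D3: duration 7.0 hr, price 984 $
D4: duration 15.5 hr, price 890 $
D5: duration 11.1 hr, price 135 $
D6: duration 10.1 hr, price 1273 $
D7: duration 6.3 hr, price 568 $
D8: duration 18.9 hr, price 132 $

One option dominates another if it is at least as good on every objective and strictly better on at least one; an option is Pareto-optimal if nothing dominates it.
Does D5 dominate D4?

Yes

D5 vs D4: duration 11.1≤15.5, price 135≤890 — D5 is at least as good on every objective with at least one strict improvement.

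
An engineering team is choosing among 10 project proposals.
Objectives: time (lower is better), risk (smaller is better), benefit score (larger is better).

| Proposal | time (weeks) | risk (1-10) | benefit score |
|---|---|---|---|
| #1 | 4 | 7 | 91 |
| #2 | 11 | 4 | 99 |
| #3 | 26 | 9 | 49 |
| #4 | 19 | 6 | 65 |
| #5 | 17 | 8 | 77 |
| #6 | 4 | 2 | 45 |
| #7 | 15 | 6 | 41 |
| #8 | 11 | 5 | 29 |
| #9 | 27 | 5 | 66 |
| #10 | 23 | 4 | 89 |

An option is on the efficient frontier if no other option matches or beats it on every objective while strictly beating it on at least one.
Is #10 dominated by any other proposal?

Yes

#2 vs #10: time 11≤23, risk 4≤4, benefit score 99≥89 — #2 is at least as good on every objective and strictly better on at least one, so #2 dominates #10.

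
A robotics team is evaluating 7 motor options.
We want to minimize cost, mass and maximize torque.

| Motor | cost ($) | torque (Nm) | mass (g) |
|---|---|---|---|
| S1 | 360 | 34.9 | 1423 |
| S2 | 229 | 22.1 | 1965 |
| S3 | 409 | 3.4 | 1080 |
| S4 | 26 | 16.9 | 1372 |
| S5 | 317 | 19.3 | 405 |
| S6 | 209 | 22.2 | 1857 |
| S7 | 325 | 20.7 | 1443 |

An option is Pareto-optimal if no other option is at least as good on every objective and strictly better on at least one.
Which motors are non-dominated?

S1, S4, S5, S6, S7

S1: not dominated (best torque).
S2: dominated by S6 (cost 209≤229, torque 22.2≥22.1, mass 1857≤1965).
S3: dominated by S5 (cost 317≤409, torque 19.3≥3.4, mass 405≤1080).
S4: not dominated (best cost).
S5: not dominated (best mass).
S6: not dominated.
S7: not dominated.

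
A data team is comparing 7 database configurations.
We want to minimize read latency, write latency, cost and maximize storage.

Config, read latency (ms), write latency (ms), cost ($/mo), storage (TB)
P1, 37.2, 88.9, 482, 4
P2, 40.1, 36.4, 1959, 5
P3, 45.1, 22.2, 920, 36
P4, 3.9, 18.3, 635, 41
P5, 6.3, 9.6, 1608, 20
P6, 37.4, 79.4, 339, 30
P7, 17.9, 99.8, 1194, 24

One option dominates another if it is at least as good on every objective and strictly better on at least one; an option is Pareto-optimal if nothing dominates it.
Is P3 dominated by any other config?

Yes

P4 vs P3: read latency 3.9≤45.1, write latency 18.3≤22.2, cost 635≤920, storage 41≥36 — P4 is at least as good on every objective and strictly better on at least one, so P4 dominates P3.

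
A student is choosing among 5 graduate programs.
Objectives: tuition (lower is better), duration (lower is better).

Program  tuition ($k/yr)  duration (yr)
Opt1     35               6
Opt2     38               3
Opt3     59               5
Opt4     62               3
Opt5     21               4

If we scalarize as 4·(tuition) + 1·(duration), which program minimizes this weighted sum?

Opt1: 4·35 + 1·6 = 146
Opt2: 4·38 + 1·3 = 155
Opt3: 4·59 + 1·5 = 241
Opt4: 4·62 + 1·3 = 251
Opt5: 4·21 + 1·4 = 88
Lowest: Opt5 at 88.

Opt5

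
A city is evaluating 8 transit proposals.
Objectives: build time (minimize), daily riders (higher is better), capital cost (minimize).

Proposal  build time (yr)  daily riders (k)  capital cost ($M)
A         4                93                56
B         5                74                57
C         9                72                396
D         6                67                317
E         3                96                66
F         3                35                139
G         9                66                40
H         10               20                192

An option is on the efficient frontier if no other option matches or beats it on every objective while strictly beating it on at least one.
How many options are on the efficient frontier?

3

A: not dominated.
B: dominated by A (build time 4≤5, daily riders 93≥74, capital cost 56≤57).
C: dominated by A (build time 4≤9, daily riders 93≥72, capital cost 56≤396).
D: dominated by A (build time 4≤6, daily riders 93≥67, capital cost 56≤317).
E: not dominated (best daily riders).
F: dominated by E (build time 3≤3, daily riders 96≥35, capital cost 66≤139).
G: not dominated (best capital cost).
H: dominated by A (build time 4≤10, daily riders 93≥20, capital cost 56≤192).
Pareto-optimal: A, E, G → 3.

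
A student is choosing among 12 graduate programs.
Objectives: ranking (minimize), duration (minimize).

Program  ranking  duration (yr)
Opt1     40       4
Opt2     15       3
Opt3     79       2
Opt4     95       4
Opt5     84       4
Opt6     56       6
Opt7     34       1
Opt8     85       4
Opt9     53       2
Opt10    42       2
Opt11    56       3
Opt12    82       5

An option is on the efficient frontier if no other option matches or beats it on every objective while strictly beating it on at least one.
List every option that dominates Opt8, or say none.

Opt1: ranking 40≤85, duration 4≤4 — dominates Opt8.
Opt2: ranking 15≤85, duration 3≤4 — dominates Opt8.
Opt3: ranking 79≤85, duration 2≤4 — dominates Opt8.
Opt5: ranking 84≤85, duration 4≤4 — dominates Opt8.
Opt7: ranking 34≤85, duration 1≤4 — dominates Opt8.
Opt9: ranking 53≤85, duration 2≤4 — dominates Opt8.
Opt10: ranking 42≤85, duration 2≤4 — dominates Opt8.
Opt11: ranking 56≤85, duration 3≤4 — dominates Opt8.
Others (Opt4, Opt6, Opt12) are each worse than Opt8 on at least one objective.

Opt1, Opt2, Opt3, Opt5, Opt7, Opt9, Opt10, Opt11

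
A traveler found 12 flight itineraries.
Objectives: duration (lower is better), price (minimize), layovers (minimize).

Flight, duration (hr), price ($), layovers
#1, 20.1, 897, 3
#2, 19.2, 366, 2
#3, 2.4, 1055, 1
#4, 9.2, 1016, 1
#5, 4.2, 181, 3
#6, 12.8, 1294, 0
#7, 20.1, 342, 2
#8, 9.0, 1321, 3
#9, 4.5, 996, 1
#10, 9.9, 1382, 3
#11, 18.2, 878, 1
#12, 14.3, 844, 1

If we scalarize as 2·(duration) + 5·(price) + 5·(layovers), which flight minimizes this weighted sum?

#1: 2·20.1 + 5·897 + 5·3 = 4540.2
#2: 2·19.2 + 5·366 + 5·2 = 1878.4
#3: 2·2.4 + 5·1055 + 5·1 = 5284.8
#4: 2·9.2 + 5·1016 + 5·1 = 5103.4
#5: 2·4.2 + 5·181 + 5·3 = 928.4
#6: 2·12.8 + 5·1294 + 5·0 = 6495.6
#7: 2·20.1 + 5·342 + 5·2 = 1760.2
#8: 2·9.0 + 5·1321 + 5·3 = 6638.0
#9: 2·4.5 + 5·996 + 5·1 = 4994.0
#10: 2·9.9 + 5·1382 + 5·3 = 6944.8
#11: 2·18.2 + 5·878 + 5·1 = 4431.4
#12: 2·14.3 + 5·844 + 5·1 = 4253.6
Lowest: #5 at 928.4.

#5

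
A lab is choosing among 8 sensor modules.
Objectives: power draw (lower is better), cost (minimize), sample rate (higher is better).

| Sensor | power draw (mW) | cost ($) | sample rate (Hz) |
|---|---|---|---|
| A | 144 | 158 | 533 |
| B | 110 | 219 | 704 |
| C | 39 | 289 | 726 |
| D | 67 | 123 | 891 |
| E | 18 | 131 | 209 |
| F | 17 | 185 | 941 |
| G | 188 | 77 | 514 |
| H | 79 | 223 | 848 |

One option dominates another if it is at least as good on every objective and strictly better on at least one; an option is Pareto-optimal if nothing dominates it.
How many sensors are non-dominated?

A: dominated by D (power draw 67≤144, cost 123≤158, sample rate 891≥533).
B: dominated by D (power draw 67≤110, cost 123≤219, sample rate 891≥704).
C: dominated by F (power draw 17≤39, cost 185≤289, sample rate 941≥726).
D: not dominated.
E: not dominated.
F: not dominated (best power draw).
G: not dominated (best cost).
H: dominated by D (power draw 67≤79, cost 123≤223, sample rate 891≥848).
Pareto-optimal: D, E, F, G → 4.

4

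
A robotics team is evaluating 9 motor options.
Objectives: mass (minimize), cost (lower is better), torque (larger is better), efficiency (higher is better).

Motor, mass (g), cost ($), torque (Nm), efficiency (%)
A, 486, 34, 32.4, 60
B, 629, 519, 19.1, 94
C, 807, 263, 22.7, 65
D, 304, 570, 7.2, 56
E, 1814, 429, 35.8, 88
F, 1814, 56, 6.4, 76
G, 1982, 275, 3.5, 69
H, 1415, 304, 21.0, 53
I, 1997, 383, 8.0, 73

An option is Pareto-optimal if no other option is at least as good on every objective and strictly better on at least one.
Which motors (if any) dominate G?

F: mass 1814≤1982, cost 56≤275, torque 6.4≥3.5, efficiency 76≥69 — dominates G.
Others (A, B, C, D, E, H, I) are each worse than G on at least one objective.

F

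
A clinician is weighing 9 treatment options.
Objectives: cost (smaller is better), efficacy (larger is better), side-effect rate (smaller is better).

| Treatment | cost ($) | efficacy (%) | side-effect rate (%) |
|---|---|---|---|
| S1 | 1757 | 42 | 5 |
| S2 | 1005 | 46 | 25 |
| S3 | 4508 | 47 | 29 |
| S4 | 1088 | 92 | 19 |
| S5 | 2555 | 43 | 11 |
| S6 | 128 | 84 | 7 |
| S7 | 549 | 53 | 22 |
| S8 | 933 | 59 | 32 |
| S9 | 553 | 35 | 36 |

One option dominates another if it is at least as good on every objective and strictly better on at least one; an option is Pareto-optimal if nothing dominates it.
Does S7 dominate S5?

S7 vs S5: S7 is worse on side-effect rate (22 vs 11), so it does not dominate S5.

No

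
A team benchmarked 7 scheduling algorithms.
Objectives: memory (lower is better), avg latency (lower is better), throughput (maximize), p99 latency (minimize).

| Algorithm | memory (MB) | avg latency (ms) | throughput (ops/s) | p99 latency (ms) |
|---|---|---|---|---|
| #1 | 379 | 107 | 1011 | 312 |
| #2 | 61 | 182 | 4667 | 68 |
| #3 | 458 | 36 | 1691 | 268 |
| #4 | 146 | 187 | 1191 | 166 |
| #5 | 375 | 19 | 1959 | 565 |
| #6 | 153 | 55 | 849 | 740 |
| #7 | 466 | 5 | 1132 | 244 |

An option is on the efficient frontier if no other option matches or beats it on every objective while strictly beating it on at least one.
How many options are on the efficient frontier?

#1: not dominated.
#2: not dominated (best memory).
#3: not dominated.
#4: dominated by #2 (memory 61≤146, avg latency 182≤187, throughput 4667≥1191, p99 latency 68≤166).
#5: not dominated.
#6: not dominated.
#7: not dominated (best avg latency).
Pareto-optimal: #1, #2, #3, #5, #6, #7 → 6.

6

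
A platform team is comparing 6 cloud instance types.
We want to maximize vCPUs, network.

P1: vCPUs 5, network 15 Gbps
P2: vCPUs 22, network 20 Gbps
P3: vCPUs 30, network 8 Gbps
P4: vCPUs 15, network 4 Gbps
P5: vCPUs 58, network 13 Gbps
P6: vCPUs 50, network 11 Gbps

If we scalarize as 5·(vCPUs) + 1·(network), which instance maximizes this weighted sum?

P5

P1: 5·5 + 1·15 = 40
P2: 5·22 + 1·20 = 130
P3: 5·30 + 1·8 = 158
P4: 5·15 + 1·4 = 79
P5: 5·58 + 1·13 = 303
P6: 5·50 + 1·11 = 261
Highest: P5 at 303.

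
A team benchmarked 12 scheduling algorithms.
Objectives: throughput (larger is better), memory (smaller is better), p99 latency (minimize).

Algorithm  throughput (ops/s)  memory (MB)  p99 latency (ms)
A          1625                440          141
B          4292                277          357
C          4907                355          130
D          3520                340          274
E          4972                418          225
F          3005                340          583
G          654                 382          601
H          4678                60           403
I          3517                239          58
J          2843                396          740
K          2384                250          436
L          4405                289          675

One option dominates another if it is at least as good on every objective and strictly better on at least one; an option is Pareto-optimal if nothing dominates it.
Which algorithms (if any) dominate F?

B, D, H, I

B: throughput 4292≥3005, memory 277≤340, p99 latency 357≤583 — dominates F.
D: throughput 3520≥3005, memory 340≤340, p99 latency 274≤583 — dominates F.
H: throughput 4678≥3005, memory 60≤340, p99 latency 403≤583 — dominates F.
I: throughput 3517≥3005, memory 239≤340, p99 latency 58≤583 — dominates F.
Others (A, C, E, G, J, K, L) are each worse than F on at least one objective.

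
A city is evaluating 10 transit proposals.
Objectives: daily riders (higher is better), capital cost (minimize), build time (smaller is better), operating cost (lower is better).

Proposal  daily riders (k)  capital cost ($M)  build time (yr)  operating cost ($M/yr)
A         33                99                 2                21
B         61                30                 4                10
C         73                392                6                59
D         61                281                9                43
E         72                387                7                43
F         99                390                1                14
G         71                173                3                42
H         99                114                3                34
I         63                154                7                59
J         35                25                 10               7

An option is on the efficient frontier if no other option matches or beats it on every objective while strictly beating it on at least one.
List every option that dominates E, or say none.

H: daily riders 99≥72, capital cost 114≤387, build time 3≤7, operating cost 34≤43 — dominates E.
Others (A, B, C, D, F, G, I, J) are each worse than E on at least one objective.

H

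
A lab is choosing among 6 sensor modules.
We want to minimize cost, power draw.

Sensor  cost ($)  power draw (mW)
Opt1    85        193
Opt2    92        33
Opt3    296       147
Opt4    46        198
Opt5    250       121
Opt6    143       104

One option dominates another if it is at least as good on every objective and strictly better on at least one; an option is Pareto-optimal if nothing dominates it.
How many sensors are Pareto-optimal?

3

Opt1: not dominated.
Opt2: not dominated (best power draw).
Opt3: dominated by Opt2 (cost 92≤296, power draw 33≤147).
Opt4: not dominated (best cost).
Opt5: dominated by Opt2 (cost 92≤250, power draw 33≤121).
Opt6: dominated by Opt2 (cost 92≤143, power draw 33≤104).
Pareto-optimal: Opt1, Opt2, Opt4 → 3.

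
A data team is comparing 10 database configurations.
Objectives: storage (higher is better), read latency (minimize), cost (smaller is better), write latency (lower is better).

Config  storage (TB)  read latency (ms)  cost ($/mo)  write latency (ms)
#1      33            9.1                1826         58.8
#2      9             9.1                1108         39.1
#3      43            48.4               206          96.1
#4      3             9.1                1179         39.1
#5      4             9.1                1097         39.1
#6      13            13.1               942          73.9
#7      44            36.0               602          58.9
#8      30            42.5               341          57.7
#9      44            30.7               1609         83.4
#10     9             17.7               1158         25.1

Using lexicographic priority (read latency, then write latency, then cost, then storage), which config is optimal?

First minimize read latency: best is 9.1, kept {#1, #2, #4, #5}.
Then minimize write latency: best is 39.1, kept {#2, #4, #5}.
Then minimize cost: best is 1097, kept {#5}.

#5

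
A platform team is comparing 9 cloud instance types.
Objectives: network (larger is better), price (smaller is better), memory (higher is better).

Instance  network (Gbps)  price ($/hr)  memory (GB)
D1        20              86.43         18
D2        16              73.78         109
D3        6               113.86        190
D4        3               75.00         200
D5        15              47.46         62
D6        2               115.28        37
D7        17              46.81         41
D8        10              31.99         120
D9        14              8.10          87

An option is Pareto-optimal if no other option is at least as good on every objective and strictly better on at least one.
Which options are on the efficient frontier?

D1: not dominated (best network).
D2: not dominated.
D3: not dominated.
D4: not dominated (best memory).
D5: not dominated.
D6: dominated by D2 (network 16≥2, price 73.78≤115.28, memory 109≥37).
D7: not dominated.
D8: not dominated.
D9: not dominated (best price).

D1, D2, D3, D4, D5, D7, D8, D9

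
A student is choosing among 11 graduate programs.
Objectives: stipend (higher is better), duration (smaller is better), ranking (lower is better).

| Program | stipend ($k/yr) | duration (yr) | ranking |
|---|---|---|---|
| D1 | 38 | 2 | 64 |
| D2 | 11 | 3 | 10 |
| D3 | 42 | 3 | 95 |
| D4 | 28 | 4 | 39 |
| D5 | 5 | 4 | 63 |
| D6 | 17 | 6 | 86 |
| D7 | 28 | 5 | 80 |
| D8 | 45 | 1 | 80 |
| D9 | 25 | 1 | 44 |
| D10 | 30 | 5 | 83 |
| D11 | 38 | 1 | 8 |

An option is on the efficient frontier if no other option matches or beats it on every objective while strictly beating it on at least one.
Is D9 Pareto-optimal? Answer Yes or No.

No

D11 vs D9: stipend 38≥25, duration 1≤1, ranking 8≤44 — D11 is at least as good on every objective and strictly better on at least one, so D11 dominates D9.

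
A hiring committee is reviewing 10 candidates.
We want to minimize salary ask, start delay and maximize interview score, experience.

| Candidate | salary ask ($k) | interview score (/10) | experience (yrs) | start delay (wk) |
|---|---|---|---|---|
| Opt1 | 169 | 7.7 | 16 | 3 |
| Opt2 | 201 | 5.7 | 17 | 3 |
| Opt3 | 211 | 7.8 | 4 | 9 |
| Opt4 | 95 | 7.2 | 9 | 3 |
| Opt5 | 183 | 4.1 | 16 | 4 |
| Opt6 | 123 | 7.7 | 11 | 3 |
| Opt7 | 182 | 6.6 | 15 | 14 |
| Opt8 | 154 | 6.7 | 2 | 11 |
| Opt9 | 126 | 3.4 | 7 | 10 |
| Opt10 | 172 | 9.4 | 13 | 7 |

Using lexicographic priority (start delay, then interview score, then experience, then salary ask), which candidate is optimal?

First minimize start delay: best is 3, kept {Opt1, Opt2, Opt4, Opt6}.
Then maximize interview score: best is 7.7, kept {Opt1, Opt6}.
Then maximize experience: best is 16, kept {Opt1}.

Opt1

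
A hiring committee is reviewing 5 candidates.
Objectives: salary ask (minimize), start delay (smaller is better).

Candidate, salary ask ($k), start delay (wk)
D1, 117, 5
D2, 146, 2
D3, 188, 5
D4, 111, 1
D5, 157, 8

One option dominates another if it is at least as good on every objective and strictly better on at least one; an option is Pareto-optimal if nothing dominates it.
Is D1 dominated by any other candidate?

D4 vs D1: salary ask 111≤117, start delay 1≤5 — D4 is at least as good on every objective and strictly better on at least one, so D4 dominates D1.

Yes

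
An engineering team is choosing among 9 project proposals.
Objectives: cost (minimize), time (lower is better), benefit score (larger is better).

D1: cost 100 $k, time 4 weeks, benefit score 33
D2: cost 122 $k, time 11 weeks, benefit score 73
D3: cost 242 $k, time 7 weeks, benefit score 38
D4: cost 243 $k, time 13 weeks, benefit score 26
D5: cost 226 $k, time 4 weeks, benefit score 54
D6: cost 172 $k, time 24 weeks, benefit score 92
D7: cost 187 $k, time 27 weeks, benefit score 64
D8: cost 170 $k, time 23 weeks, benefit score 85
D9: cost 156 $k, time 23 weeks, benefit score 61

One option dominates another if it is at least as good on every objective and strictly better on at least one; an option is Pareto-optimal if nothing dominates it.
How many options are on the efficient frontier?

D1: not dominated (best cost).
D2: not dominated.
D3: dominated by D5 (cost 226≤242, time 4≤7, benefit score 54≥38).
D4: dominated by D1 (cost 100≤243, time 4≤13, benefit score 33≥26).
D5: not dominated.
D6: not dominated (best benefit score).
D7: dominated by D2 (cost 122≤187, time 11≤27, benefit score 73≥64).
D8: not dominated.
D9: dominated by D2 (cost 122≤156, time 11≤23, benefit score 73≥61).
Pareto-optimal: D1, D2, D5, D6, D8 → 5.

5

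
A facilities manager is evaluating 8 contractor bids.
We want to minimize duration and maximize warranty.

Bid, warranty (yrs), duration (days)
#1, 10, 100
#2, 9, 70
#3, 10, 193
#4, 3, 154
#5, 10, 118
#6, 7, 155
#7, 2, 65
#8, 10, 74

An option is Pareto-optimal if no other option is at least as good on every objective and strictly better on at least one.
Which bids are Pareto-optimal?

#2, #7, #8

#1: dominated by #8 (warranty 10≥10, duration 74≤100).
#2: not dominated.
#3: dominated by #1 (warranty 10≥10, duration 100≤193).
#4: dominated by #1 (warranty 10≥3, duration 100≤154).
#5: dominated by #1 (warranty 10≥10, duration 100≤118).
#6: dominated by #1 (warranty 10≥7, duration 100≤155).
#7: not dominated (best duration).
#8: not dominated.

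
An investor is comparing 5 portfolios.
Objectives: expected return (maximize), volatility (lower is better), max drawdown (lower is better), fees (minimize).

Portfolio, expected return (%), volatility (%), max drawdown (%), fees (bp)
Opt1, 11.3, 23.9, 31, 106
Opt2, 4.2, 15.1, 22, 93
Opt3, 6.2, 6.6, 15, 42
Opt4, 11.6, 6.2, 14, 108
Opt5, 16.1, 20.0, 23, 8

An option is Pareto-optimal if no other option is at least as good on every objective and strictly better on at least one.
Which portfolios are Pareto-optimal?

Opt1: dominated by Opt5 (expected return 16.1≥11.3, volatility 20.0≤23.9, max drawdown 23≤31, fees 8≤106).
Opt2: dominated by Opt3 (expected return 6.2≥4.2, volatility 6.6≤15.1, max drawdown 15≤22, fees 42≤93).
Opt3: not dominated.
Opt4: not dominated (best volatility).
Opt5: not dominated (best expected return).

Opt3, Opt4, Opt5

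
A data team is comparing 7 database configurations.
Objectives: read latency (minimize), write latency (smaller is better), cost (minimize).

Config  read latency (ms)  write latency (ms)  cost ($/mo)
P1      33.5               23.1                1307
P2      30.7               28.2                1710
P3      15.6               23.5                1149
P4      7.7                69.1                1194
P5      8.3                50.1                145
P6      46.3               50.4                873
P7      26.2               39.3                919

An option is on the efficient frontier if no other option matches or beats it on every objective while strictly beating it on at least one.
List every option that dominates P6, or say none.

P5: read latency 8.3≤46.3, write latency 50.1≤50.4, cost 145≤873 — dominates P6.
Others (P1, P2, P3, P4, P7) are each worse than P6 on at least one objective.

P5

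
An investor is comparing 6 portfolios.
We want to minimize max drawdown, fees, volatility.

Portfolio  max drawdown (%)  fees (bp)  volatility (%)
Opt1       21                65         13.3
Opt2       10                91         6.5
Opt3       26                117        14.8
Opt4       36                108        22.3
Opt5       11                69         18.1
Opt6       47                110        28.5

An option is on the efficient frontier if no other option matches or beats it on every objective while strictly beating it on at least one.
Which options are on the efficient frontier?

Opt1: not dominated (best fees).
Opt2: not dominated (best max drawdown).
Opt3: dominated by Opt1 (max drawdown 21≤26, fees 65≤117, volatility 13.3≤14.8).
Opt4: dominated by Opt1 (max drawdown 21≤36, fees 65≤108, volatility 13.3≤22.3).
Opt5: not dominated.
Opt6: dominated by Opt1 (max drawdown 21≤47, fees 65≤110, volatility 13.3≤28.5).

Opt1, Opt2, Opt5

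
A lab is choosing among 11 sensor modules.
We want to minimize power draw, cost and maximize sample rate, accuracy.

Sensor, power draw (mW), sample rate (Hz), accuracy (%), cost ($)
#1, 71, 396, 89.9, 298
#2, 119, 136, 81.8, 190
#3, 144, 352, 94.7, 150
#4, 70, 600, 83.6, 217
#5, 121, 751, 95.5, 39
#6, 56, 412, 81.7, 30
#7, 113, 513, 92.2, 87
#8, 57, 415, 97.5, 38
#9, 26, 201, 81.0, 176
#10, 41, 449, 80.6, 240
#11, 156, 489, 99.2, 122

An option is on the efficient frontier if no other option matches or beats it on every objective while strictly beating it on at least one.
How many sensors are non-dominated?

#1: dominated by #8 (power draw 57≤71, sample rate 415≥396, accuracy 97.5≥89.9, cost 38≤298).
#2: dominated by #7 (power draw 113≤119, sample rate 513≥136, accuracy 92.2≥81.8, cost 87≤190).
#3: dominated by #5 (power draw 121≤144, sample rate 751≥352, accuracy 95.5≥94.7, cost 39≤150).
#4: not dominated.
#5: not dominated (best sample rate).
#6: not dominated (best cost).
#7: not dominated.
#8: not dominated.
#9: not dominated (best power draw).
#10: not dominated.
#11: not dominated (best accuracy).
Pareto-optimal: #4, #5, #6, #7, #8, #9, #10, #11 → 8.

8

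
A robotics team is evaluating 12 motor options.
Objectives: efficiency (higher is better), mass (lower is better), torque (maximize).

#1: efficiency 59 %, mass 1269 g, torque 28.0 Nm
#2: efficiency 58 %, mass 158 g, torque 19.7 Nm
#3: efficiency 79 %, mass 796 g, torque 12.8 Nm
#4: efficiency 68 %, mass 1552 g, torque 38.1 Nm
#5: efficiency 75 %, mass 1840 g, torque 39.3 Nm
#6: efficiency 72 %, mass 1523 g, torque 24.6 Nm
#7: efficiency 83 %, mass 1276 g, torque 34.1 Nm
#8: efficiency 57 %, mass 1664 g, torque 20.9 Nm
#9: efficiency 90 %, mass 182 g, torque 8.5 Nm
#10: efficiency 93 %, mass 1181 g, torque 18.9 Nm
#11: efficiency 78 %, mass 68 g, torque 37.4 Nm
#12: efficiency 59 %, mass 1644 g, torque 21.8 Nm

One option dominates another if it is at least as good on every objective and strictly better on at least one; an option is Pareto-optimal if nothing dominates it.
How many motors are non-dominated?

#1: dominated by #11 (efficiency 78≥59, mass 68≤1269, torque 37.4≥28.0).
#2: dominated by #11 (efficiency 78≥58, mass 68≤158, torque 37.4≥19.7).
#3: not dominated.
#4: not dominated.
#5: not dominated (best torque).
#6: dominated by #7 (efficiency 83≥72, mass 1276≤1523, torque 34.1≥24.6).
#7: not dominated.
#8: dominated by #1 (efficiency 59≥57, mass 1269≤1664, torque 28.0≥20.9).
#9: not dominated.
#10: not dominated (best efficiency).
#11: not dominated (best mass).
#12: dominated by #1 (efficiency 59≥59, mass 1269≤1644, torque 28.0≥21.8).
Pareto-optimal: #3, #4, #5, #7, #9, #10, #11 → 7.

7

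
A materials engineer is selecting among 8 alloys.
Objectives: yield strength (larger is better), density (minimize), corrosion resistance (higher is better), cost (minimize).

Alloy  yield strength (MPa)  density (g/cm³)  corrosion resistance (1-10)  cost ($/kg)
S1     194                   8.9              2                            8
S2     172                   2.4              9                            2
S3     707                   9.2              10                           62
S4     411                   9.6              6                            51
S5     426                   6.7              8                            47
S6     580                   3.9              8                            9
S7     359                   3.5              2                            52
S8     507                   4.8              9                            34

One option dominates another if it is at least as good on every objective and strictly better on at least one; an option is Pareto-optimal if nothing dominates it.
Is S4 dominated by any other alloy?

Yes

S5 vs S4: yield strength 426≥411, density 6.7≤9.6, corrosion resistance 8≥6, cost 47≤51 — S5 is at least as good on every objective and strictly better on at least one, so S5 dominates S4.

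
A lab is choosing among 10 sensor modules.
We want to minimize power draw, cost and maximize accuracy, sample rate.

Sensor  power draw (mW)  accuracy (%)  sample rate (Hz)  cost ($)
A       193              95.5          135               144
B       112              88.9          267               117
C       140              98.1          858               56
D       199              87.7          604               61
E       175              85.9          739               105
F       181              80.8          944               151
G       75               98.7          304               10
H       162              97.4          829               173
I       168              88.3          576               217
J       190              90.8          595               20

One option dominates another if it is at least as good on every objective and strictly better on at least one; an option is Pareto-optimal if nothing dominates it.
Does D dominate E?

No

D vs E: D is worse on power draw (199 vs 175), so it does not dominate E.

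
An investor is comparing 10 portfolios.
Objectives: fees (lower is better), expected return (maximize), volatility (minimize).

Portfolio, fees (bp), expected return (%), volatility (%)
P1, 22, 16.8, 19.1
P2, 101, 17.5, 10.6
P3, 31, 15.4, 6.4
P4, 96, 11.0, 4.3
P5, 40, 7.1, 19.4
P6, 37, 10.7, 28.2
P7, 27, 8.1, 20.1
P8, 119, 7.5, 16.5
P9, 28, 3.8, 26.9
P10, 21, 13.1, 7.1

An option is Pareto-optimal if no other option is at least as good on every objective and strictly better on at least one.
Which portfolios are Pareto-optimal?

P1: not dominated.
P2: not dominated (best expected return).
P3: not dominated.
P4: not dominated (best volatility).
P5: dominated by P1 (fees 22≤40, expected return 16.8≥7.1, volatility 19.1≤19.4).
P6: dominated by P1 (fees 22≤37, expected return 16.8≥10.7, volatility 19.1≤28.2).
P7: dominated by P1 (fees 22≤27, expected return 16.8≥8.1, volatility 19.1≤20.1).
P8: dominated by P2 (fees 101≤119, expected return 17.5≥7.5, volatility 10.6≤16.5).
P9: dominated by P1 (fees 22≤28, expected return 16.8≥3.8, volatility 19.1≤26.9).
P10: not dominated (best fees).

P1, P2, P3, P4, P10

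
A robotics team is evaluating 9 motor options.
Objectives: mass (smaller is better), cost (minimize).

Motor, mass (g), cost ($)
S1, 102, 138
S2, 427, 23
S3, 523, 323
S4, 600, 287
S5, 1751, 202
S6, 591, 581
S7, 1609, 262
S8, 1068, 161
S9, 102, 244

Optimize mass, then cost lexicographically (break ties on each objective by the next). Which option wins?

S1

First minimize mass: best is 102, kept {S1, S9}.
Then minimize cost: best is 138, kept {S1}.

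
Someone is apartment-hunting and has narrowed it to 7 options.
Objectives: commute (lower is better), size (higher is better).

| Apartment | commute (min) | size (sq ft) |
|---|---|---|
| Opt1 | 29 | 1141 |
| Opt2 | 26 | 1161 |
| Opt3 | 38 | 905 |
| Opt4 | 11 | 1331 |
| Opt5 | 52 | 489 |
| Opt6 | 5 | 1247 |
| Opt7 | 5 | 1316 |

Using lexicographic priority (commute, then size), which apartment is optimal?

First minimize commute: best is 5, kept {Opt6, Opt7}.
Then maximize size: best is 1316, kept {Opt7}.

Opt7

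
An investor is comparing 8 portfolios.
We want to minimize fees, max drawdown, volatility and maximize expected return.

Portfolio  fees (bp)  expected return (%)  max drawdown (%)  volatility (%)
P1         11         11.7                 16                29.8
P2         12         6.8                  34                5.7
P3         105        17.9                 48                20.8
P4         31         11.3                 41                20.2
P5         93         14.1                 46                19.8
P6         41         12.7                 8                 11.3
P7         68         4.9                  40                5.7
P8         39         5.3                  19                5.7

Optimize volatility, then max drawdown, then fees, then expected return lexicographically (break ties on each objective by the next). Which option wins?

First minimize volatility: best is 5.7, kept {P2, P7, P8}.
Then minimize max drawdown: best is 19, kept {P8}.

P8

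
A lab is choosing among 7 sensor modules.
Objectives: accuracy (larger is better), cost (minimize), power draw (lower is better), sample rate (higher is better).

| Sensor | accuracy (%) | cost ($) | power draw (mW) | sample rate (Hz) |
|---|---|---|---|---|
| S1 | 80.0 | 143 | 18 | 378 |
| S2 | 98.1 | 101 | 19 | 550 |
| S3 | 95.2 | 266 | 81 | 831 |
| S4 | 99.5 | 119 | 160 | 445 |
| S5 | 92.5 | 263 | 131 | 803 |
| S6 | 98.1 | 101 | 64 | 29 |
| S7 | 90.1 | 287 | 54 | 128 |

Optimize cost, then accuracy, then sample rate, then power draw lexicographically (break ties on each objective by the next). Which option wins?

First minimize cost: best is 101, kept {S2, S6}.
Then maximize accuracy: best is 98.1, kept {S2, S6}.
Then maximize sample rate: best is 550, kept {S2}.

S2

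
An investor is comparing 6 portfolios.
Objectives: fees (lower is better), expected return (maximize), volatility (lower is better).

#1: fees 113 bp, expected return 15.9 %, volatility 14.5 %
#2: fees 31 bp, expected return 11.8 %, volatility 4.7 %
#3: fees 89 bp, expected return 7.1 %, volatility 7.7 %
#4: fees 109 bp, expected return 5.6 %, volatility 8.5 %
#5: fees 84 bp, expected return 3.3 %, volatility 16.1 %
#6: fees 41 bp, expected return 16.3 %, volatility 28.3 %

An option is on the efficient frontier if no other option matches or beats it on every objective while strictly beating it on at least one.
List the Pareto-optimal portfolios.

#1, #2, #6

#1: not dominated.
#2: not dominated (best fees).
#3: dominated by #2 (fees 31≤89, expected return 11.8≥7.1, volatility 4.7≤7.7).
#4: dominated by #2 (fees 31≤109, expected return 11.8≥5.6, volatility 4.7≤8.5).
#5: dominated by #2 (fees 31≤84, expected return 11.8≥3.3, volatility 4.7≤16.1).
#6: not dominated (best expected return).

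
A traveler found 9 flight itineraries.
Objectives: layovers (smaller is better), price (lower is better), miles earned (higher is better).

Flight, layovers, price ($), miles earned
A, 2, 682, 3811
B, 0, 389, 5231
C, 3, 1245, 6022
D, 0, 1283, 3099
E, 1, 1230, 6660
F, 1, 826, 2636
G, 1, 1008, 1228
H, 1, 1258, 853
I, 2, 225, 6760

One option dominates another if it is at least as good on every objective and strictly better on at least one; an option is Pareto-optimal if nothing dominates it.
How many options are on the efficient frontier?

3

A: dominated by B (layovers 0≤2, price 389≤682, miles earned 5231≥3811).
B: not dominated.
C: dominated by E (layovers 1≤3, price 1230≤1245, miles earned 6660≥6022).
D: dominated by B (layovers 0≤0, price 389≤1283, miles earned 5231≥3099).
E: not dominated.
F: dominated by B (layovers 0≤1, price 389≤826, miles earned 5231≥2636).
G: dominated by B (layovers 0≤1, price 389≤1008, miles earned 5231≥1228).
H: dominated by B (layovers 0≤1, price 389≤1258, miles earned 5231≥853).
I: not dominated (best price).
Pareto-optimal: B, E, I → 3.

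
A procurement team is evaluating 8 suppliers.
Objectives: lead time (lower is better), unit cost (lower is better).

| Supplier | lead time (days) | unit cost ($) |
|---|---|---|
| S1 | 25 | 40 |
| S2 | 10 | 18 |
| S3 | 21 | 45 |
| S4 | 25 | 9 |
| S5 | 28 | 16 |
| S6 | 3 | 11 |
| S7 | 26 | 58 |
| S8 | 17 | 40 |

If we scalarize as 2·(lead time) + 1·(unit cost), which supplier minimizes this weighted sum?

S1: 2·25 + 1·40 = 90
S2: 2·10 + 1·18 = 38
S3: 2·21 + 1·45 = 87
S4: 2·25 + 1·9 = 59
S5: 2·28 + 1·16 = 72
S6: 2·3 + 1·11 = 17
S7: 2·26 + 1·58 = 110
S8: 2·17 + 1·40 = 74
Lowest: S6 at 17.

S6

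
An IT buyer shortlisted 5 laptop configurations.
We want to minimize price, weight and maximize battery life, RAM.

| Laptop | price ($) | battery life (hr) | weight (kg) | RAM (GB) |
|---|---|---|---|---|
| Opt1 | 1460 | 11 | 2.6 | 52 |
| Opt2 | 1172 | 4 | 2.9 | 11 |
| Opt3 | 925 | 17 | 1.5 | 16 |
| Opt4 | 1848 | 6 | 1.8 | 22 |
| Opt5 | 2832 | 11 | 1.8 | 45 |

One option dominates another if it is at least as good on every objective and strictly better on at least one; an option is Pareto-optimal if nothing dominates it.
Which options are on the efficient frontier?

Opt1, Opt3, Opt4, Opt5

Opt1: not dominated (best RAM).
Opt2: dominated by Opt3 (price 925≤1172, battery life 17≥4, weight 1.5≤2.9, RAM 16≥11).
Opt3: not dominated (best price).
Opt4: not dominated.
Opt5: not dominated.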